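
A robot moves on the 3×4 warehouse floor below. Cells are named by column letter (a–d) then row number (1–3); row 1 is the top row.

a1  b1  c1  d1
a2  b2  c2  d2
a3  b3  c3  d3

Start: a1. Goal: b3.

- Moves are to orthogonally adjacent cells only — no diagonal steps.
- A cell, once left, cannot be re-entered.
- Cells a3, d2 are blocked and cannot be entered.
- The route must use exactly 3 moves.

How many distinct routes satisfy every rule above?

Need simple routes of exactly 3 moves from a1 to b3 (Manhattan distance 3, so 0 moves are spent on a detour and 0 undoing it).
Enumerating: a1 a2 b2 b3 | a1 b1 b2 b3.
That gives 2 routes.

2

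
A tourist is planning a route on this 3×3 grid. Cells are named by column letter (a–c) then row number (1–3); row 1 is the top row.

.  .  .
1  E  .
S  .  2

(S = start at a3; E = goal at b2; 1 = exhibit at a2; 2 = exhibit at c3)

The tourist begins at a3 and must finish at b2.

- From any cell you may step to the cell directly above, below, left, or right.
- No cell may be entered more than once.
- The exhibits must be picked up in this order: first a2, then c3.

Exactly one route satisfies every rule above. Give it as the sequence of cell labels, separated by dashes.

a3 - a2 - a1 - b1 - c1 - c2 - c3 - b3 - b2

The waypoints must appear in the order a2, c3, with no cell reused.
Route from a3: 2× up (reaching a1), 2× right (reaching c1), 2× down (reaching c3), left to b3, up to b2 — 8 moves in all.
Check: order respected (1 at step 1, 2 at step 6).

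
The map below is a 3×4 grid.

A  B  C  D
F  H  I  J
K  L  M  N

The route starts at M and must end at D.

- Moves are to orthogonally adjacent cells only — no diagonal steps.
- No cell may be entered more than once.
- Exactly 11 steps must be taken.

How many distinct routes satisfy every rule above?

Need simple routes of exactly 11 moves from M to D (Manhattan distance 3, so 4 moves are spent on a detour and 4 undoing it).
Enumerating: M N J I H L K F A B C D.
That gives 1 route.

1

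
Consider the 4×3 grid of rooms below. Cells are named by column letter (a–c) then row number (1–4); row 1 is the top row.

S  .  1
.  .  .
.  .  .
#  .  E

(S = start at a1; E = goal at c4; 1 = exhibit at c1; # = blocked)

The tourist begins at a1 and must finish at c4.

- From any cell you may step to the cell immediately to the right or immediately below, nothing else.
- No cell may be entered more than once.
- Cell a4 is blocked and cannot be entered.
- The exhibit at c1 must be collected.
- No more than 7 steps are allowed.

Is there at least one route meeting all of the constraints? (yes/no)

One route that works: a1 → b1 → c1 → c2 → c3 → c4.

yes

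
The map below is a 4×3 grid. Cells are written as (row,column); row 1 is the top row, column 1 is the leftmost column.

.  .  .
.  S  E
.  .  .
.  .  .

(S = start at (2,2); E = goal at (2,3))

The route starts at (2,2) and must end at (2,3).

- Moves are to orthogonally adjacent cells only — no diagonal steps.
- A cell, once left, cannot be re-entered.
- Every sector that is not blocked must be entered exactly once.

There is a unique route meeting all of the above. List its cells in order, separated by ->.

Need to visit all 12 open cells exactly once, starting at (2,2) and ending at (2,3).
Route from (2,2): down 1 to (3,2), right 1 to (3,3), down 1 to (4,3), left 2 to (4,1), up 3 to (1,1), right 2 to (1,3), down 1 to (2,3) — 11 moves in all.
Check: all 12 open cells covered.

(2,2) -> (3,2) -> (3,3) -> (4,3) -> (4,2) -> (4,1) -> (3,1) -> (2,1) -> (1,1) -> (1,2) -> (1,3) -> (2,3)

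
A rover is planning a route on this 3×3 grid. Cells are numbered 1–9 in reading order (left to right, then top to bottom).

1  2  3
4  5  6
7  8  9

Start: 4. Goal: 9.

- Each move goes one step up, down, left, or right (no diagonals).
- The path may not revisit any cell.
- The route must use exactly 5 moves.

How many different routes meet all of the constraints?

5

Need simple routes of exactly 5 moves from 4 to 9 (Manhattan distance 3, so 1 moves are spent on a detour and 1 undoing it).
Enumerating: 4 1 2 5 8 9 | 4 1 2 5 6 9 | 4 1 2 3 6 9 | 4 7 8 5 6 9 | 4 5 2 3 6 9.
That gives 5 routes.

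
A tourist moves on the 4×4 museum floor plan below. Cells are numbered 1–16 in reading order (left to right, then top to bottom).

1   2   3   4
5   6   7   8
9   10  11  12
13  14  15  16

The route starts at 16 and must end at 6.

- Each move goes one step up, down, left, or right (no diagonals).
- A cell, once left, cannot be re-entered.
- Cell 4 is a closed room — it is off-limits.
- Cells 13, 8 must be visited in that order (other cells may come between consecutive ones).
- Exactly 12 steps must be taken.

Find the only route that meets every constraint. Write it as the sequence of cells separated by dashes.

The waypoints must appear in the order 13, 8, with no cell reused.
Route from 16: 3× left (reaching 13), up to 9, 3× right (reaching 12), up to 8, left to 7, up to 3, left to 2, down to 6 — 12 moves in all.
Check: order respected (13 at step 3, 8 at step 8); 12 moves as required.

16 - 15 - 14 - 13 - 9 - 10 - 11 - 12 - 8 - 7 - 3 - 2 - 6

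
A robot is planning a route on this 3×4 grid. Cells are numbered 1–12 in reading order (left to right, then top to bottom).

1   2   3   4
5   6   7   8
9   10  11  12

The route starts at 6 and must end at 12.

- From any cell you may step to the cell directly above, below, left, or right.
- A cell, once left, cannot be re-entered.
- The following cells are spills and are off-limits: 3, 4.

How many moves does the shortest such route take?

The Manhattan distance from 6 to 12 is |2−3| + |2−4| = 3, so at least 3 moves are needed.
A route of 3 moves achieves this: 6 → 10 → 11 → 12.
Since 3 matches the lower bound, it is optimal.

3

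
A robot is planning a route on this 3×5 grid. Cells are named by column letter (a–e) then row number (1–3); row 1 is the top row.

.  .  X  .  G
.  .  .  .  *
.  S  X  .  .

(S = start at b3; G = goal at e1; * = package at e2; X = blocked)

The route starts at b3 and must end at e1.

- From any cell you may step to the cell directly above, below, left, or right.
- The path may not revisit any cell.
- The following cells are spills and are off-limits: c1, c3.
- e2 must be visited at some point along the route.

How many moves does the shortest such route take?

Any route passes through e2 somewhere between b3 and e1. Summing Manhattan distances along the two legs (b3 → e2 → e1) gives a lower bound of 4 + 1 = 5 moves.
A route of 5 moves achieves this: b3 → b2 → c2 → d2 → e2 → e1.
Since 5 matches the lower bound, it is optimal.

5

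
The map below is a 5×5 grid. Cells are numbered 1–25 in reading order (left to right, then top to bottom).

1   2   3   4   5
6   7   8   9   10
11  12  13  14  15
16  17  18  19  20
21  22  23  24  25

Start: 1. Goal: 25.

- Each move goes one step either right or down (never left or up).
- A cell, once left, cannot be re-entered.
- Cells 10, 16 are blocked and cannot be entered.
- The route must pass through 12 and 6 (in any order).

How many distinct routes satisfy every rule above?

20

A right/down-only route from 1 to 25 makes exactly 4 down-moves and 4 right-moves in some order.
With no other constraints that would be C(8,4) = 70 routes.
A monotone route can only reach the required cells in the order 6, 12, so split there and multiply the segment counts (each segment already excludes blocked cells): 1→6: 1; 6→12: 2; 12→25: 10; product = 20.
That gives 20 routes.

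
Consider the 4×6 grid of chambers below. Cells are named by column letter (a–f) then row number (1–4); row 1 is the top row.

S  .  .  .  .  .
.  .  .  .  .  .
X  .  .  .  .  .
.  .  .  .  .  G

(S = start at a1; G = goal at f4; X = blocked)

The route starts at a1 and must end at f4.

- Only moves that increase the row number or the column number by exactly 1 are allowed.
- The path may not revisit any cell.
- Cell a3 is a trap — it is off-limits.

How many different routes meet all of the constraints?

A right/down-only route from a1 to f4 makes exactly 3 down-moves and 5 right-moves in some order.
With no other constraints that would be C(8,3) = 56 routes.
Subtract routes through each blocked cell (inclusion–exclusion for overlaps): − through a3: 6 → 50.
That gives 50 routes.

50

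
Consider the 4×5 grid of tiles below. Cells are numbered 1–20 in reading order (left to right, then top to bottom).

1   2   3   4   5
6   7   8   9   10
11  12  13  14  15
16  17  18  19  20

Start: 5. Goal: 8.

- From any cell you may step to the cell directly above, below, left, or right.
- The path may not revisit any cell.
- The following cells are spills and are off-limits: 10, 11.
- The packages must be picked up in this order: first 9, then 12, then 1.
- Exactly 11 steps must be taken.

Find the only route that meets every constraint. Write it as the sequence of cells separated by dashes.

The waypoints must appear in the order 9, 12, 1, with no cell reused.
Route from 5: left to 4, 2× down (reaching 14), 2× left (reaching 12), up to 7, left to 6, up to 1, 2× right (reaching 3), down to 8 — 11 moves in all.
Check: order respected (9 at step 2, 12 at step 5, 1 at step 8); 11 moves as required.

5 - 4 - 9 - 14 - 13 - 12 - 7 - 6 - 1 - 2 - 3 - 8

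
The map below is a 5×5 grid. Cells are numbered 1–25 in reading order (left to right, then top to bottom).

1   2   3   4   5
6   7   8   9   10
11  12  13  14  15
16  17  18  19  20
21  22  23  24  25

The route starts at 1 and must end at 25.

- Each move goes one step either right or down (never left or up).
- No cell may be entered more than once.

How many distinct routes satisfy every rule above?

70

A right/down-only route from 1 to 25 makes exactly 4 down-moves and 4 right-moves in some order.
With no other constraints that would be C(8,4) = 70 routes.
That gives 70 routes.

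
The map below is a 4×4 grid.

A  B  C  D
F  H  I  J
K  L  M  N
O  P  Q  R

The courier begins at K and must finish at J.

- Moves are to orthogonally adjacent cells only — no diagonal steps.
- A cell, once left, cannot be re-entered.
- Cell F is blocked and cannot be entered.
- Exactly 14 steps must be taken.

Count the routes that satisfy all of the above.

0

Need simple routes of exactly 14 moves from K to J (Manhattan distance 4, so 5 moves are spent on a detour and 5 undoing it).
No route satisfies every constraint, so the count is 0.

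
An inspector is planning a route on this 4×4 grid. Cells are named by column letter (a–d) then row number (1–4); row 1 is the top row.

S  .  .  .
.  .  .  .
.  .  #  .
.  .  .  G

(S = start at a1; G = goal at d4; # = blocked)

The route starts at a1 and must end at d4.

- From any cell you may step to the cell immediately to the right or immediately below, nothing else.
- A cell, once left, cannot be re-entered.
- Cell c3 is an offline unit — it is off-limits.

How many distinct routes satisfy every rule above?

8

A right/down-only route from a1 to d4 makes exactly 3 down-moves and 3 right-moves in some order.
With no other constraints that would be C(6,3) = 20 routes.
Subtract routes through each blocked cell (inclusion–exclusion for overlaps): − through c3: 12 → 8.
That gives 8 routes.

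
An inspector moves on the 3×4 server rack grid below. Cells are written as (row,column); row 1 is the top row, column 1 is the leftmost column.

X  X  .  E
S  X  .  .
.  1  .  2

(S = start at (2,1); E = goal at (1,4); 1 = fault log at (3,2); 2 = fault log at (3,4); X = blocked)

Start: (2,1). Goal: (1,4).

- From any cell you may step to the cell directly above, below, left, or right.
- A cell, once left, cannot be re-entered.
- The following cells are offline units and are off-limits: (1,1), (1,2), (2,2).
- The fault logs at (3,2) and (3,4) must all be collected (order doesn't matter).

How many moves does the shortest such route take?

Any route passes through (3,2) and (3,4) in some order between (2,1) and (1,4). Summing Manhattan distances along each leg and taking the cheapest ordering ((2,1) → (3,2) → (3,4) → (1,4)) gives a lower bound of 2 + 2 + 2 = 6 moves.
A route of 6 moves achieves this: (2,1) → (3,1) → (3,2) → (3,3) → (3,4) → (2,4) → (1,4).
Since 6 matches the lower bound, it is optimal.

6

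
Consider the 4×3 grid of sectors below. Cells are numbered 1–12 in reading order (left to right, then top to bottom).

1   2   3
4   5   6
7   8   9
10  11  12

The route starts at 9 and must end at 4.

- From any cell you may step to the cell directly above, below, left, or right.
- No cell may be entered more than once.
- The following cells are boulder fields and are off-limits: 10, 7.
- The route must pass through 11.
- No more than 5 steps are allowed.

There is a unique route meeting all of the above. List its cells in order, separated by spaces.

9 12 11 8 5 4

The 5-move cap with required stops at 11 leaves no slack for detours.
Route from 9: down to 12, left to 11, 2× up (reaching 5), left to 4 — 5 moves in all.
Check: all required cells visited; 5 ≤ 5 moves.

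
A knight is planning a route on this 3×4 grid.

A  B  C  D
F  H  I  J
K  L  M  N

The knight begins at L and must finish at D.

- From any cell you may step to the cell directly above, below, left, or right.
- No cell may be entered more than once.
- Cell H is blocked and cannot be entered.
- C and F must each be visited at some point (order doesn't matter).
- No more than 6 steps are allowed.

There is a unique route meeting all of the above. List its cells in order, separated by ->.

L -> K -> F -> A -> B -> C -> D

The 6-move cap with required stops at C, F leaves no slack for detours.
Route from L: left to K, 2× up (reaching A), 3× right (reaching D) — 6 moves in all.
Check: all required cells visited; 6 ≤ 6 moves.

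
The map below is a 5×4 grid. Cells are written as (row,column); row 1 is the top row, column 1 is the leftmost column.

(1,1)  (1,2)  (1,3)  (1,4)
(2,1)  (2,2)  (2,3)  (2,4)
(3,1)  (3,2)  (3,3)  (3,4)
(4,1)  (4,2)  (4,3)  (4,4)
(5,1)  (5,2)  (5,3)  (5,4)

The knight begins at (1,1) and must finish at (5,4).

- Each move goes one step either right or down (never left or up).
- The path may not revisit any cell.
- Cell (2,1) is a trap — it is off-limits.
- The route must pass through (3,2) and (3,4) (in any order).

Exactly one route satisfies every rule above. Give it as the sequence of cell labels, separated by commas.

Moves only go right or down, so the column and row indices never decrease.
Route from (1,1): right 1 to (1,2), down 2 to (3,2), right 2 to (3,4), down 2 to (5,4) — 7 moves in all.
Check: all required cells visited.

(1,1), (1,2), (2,2), (3,2), (3,3), (3,4), (4,4), (5,4)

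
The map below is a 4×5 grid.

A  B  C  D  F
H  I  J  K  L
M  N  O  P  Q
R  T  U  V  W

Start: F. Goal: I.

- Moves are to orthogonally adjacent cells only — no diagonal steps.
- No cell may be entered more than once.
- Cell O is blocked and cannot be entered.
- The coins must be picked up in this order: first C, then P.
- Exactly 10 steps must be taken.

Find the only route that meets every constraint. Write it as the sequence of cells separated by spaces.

F D C J K P V U T N I

The waypoints must appear in the order C, P, with no cell reused.
Route from F: 2× left (reaching C), down to J, right to K, 2× down (reaching V), 2× left (reaching T), 2× up (reaching I) — 10 moves in all.
Check: order respected (C at step 2, P at step 5); 10 moves as required.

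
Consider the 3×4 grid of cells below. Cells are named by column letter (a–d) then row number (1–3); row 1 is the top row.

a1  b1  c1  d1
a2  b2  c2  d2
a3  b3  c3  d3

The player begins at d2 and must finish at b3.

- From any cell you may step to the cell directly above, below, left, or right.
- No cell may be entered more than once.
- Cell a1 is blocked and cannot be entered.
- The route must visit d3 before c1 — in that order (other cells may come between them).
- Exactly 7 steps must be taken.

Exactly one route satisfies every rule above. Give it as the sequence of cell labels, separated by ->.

d2 -> d3 -> c3 -> c2 -> c1 -> b1 -> b2 -> b3

The waypoints must appear in the order d3, c1, with no cell reused.
Route from d2: down to d3, left to c3, 2× up (reaching c1), left to b1, 2× down (reaching b3) — 7 moves in all.
Check: order respected (d3 at step 1, c1 at step 4); 7 moves as required.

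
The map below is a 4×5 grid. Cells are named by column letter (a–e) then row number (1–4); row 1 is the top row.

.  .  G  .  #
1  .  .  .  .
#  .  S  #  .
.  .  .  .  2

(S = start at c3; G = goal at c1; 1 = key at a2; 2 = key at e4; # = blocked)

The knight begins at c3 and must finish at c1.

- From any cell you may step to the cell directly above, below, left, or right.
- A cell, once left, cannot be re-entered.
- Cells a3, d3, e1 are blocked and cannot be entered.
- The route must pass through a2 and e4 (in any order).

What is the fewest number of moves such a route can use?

Any route passes through a2 and e4 in some order between c3 and c1. Summing Manhattan distances along each leg and taking the cheapest ordering (c3 → e4 → a2 → c1) gives a lower bound of 3 + 6 + 3 = 12 moves.
A route of 12 moves achieves this: c3 → c4 → d4 → e4 → e3 → e2 → d2 → c2 → b2 → a2 → a1 → b1 → c1.
Since 12 matches the lower bound, it is optimal.

12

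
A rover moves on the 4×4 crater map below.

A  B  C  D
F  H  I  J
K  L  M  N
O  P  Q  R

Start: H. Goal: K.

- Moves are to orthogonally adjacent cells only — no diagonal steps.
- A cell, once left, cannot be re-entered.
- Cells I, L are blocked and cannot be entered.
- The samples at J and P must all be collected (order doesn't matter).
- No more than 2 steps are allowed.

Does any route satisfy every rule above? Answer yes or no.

no

Even ignoring the no-revisit rule, getting from H to K, taking the cheapest ordering H → J → P → K needs at least 4 + 4 + 2 = 10 moves (fewest moves per leg, detouring around blocked cells), which exceeds the 2-move limit.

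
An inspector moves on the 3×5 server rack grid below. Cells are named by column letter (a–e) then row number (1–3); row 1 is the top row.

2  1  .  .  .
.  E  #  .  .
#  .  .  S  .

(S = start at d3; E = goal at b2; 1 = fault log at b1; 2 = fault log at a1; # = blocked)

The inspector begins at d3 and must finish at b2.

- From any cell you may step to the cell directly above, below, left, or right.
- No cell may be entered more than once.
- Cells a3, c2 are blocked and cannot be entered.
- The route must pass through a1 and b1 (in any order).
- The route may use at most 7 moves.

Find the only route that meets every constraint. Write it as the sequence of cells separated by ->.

d3 -> d2 -> d1 -> c1 -> b1 -> a1 -> a2 -> b2

The budget equals the shortest possible length, so every move has to be on a shortest route through the required cells.
Route from d3: 2× up (reaching d1), 3× left (reaching a1), down to a2, right to b2 — 7 moves in all.
Check: all required cells visited; 7 ≤ 7 moves.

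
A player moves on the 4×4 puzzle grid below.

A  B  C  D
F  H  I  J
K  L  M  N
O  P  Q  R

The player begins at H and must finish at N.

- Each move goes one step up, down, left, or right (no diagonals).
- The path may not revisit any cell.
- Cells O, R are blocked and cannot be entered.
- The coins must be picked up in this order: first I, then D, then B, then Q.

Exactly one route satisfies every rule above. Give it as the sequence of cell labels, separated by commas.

H, I, J, D, C, B, A, F, K, L, P, Q, M, N

The waypoints must appear in the order I, D, B, Q, with no cell reused.
Route from H: right 2 to J, up 1 to D, left 3 to A, down 2 to K, right 1 to L, down 1 to P, right 1 to Q, up 1 to M, right 1 to N — 13 moves in all.
Check: order respected (I at step 1, D at step 3, B at step 5, Q at step 11).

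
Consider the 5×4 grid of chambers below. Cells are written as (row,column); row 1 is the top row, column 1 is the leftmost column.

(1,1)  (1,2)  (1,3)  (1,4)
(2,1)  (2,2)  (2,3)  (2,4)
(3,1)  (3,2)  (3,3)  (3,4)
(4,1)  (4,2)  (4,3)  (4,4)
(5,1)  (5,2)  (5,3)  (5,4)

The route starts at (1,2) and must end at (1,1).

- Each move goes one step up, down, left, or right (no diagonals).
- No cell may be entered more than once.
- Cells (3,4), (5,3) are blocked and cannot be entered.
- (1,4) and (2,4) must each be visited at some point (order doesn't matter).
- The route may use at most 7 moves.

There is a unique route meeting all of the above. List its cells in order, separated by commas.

Any route must reach (1,4) and (2,4) and still end at (1,1) within 7 moves, so the order of the required stops is forced.
Route from (1,2): right 2 to (1,4), down 1 to (2,4), left 3 to (2,1), up 1 to (1,1) — 7 moves in all.
Check: all required cells visited; 7 ≤ 7 moves.

(1,2), (1,3), (1,4), (2,4), (2,3), (2,2), (2,1), (1,1)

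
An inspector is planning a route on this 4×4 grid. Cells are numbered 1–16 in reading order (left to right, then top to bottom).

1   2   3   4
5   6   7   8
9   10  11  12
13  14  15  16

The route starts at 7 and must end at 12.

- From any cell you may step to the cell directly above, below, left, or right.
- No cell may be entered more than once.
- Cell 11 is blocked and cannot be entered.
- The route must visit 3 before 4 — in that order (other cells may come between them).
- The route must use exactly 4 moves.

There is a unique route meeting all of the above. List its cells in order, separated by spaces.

7 3 4 8 12

The waypoints must appear in the order 3, 4, with no cell reused.
Route from 7: up 1 to 3, right 1 to 4, down 2 to 12 — 4 moves in all.
Check: order respected (3 at step 1, 4 at step 2); 4 moves as required.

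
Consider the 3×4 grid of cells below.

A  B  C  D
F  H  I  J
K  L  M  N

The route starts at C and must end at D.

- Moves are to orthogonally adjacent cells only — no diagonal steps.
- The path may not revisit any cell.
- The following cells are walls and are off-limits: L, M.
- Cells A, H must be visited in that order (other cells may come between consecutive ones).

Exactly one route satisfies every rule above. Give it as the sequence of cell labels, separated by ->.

The waypoints must appear in the order A, H, with no cell reused.
Route from C: 2× left (reaching A), down to F, 3× right (reaching J), up to D — 7 moves in all.
Check: order respected (A at step 2, H at step 4).

C -> B -> A -> F -> H -> I -> J -> D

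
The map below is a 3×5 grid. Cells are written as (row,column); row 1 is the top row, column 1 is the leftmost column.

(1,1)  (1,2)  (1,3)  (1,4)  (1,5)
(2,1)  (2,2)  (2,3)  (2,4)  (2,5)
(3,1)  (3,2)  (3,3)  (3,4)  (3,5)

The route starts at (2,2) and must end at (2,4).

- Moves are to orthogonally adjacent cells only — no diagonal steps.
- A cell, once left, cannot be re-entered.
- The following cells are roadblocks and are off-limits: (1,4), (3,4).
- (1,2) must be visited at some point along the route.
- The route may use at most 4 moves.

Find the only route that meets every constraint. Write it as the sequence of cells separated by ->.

Any route must reach (1,2) and still end at (2,4) within 4 moves, so the order of the required stops is forced.
Route from (2,2): up to (1,2), right to (1,3), down to (2,3), right to (2,4) — 4 moves in all.
Check: all required cells visited; 4 ≤ 4 moves.

(2,2) -> (1,2) -> (1,3) -> (2,3) -> (2,4)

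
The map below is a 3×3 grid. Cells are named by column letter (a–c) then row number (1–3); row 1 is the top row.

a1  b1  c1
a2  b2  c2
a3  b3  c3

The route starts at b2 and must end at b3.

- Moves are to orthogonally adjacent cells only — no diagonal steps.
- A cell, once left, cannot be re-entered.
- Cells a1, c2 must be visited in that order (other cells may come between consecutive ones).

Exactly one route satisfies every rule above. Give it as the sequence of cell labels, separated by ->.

b2 -> a2 -> a1 -> b1 -> c1 -> c2 -> c3 -> b3

The waypoints must appear in the order a1, c2, with no cell reused.
Route from b2: left to a2, up to a1, 2× right (reaching c1), 2× down (reaching c3), left to b3 — 7 moves in all.
Check: order respected (a1 at step 2, c2 at step 5).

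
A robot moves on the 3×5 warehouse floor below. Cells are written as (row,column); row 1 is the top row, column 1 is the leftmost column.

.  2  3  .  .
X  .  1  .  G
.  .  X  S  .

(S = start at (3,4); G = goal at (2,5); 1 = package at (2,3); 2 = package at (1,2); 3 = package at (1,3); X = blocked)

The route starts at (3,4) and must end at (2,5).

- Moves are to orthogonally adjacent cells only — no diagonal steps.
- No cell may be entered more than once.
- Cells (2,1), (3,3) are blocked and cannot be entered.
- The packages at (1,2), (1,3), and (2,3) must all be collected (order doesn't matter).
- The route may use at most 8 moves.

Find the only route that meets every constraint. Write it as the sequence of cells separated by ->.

(3,4) -> (2,4) -> (2,3) -> (2,2) -> (1,2) -> (1,3) -> (1,4) -> (1,5) -> (2,5)

The budget equals the shortest possible length, so every move has to be on a shortest route through the required cells.
Route from (3,4): up 1 to (2,4), left 2 to (2,2), up 1 to (1,2), right 3 to (1,5), down 1 to (2,5) — 8 moves in all.
Check: all required cells visited; 8 ≤ 8 moves.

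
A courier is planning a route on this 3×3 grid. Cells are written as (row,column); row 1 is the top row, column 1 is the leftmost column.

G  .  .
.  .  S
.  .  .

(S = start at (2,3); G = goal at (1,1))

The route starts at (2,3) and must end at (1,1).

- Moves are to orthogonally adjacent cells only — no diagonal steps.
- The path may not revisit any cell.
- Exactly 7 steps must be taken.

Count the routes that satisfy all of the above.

Need simple routes of exactly 7 moves from (2,3) to (1,1) (Manhattan distance 3, so 2 moves are spent on a detour and 2 undoing it).
Enumerating: (2,3) (1,3) (1,2) (2,2) (3,2) (3,1) (2,1) (1,1) | (2,3) (3,3) (3,2) (3,1) (2,1) (2,2) (1,2) (1,1).
That gives 2 routes.

2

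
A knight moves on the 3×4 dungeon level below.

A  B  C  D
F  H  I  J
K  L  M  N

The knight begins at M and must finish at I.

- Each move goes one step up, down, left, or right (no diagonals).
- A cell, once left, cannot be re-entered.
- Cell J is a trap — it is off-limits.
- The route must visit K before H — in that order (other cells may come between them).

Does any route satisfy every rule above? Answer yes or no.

One route that works: M → L → K → F → H → I.

yes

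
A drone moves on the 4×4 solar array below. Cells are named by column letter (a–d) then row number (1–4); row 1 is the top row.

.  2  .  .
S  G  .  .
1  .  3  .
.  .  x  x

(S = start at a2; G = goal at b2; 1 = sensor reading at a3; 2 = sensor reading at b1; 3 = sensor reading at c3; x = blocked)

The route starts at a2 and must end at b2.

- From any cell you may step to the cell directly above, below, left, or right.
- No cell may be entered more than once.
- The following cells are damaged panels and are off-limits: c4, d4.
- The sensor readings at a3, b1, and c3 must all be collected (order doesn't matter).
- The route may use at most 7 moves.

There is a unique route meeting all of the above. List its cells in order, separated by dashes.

The budget equals the shortest possible length, so every move has to be on a shortest route through the required cells.
Route from a2: down to a3, 2× right (reaching c3), 2× up (reaching c1), left to b1, down to b2 — 7 moves in all.
Check: all required cells visited; 7 ≤ 7 moves.

a2 - a3 - b3 - c3 - c2 - c1 - b1 - b2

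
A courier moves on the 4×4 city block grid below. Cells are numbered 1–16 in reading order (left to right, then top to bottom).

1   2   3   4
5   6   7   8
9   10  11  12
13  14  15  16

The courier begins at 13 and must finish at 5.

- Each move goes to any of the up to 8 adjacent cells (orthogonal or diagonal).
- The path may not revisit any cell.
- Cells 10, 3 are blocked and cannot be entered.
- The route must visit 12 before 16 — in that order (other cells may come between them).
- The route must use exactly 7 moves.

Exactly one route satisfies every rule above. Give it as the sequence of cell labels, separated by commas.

The waypoints must appear in the order 12, 16, with no cell reused.
Route from 13: right 2 to 15, up-right 1 to 12, down 1 to 16, up-left 2 to 6, left 1 to 5 — 7 moves in all.
Check: order respected (12 at step 3, 16 at step 4); 7 moves as required.

13, 14, 15, 12, 16, 11, 6, 5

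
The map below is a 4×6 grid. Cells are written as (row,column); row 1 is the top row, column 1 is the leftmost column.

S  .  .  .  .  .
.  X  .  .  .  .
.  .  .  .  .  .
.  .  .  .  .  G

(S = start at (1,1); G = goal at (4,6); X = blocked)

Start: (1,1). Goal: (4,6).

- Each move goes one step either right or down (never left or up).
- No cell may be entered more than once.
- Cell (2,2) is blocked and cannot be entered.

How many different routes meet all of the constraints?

26

A right/down-only route from (1,1) to (4,6) makes exactly 3 down-moves and 5 right-moves in some order.
With no other constraints that would be C(8,3) = 56 routes.
Subtract routes through each blocked cell (inclusion–exclusion for overlaps): − through (2,2): 30 → 26.
That gives 26 routes.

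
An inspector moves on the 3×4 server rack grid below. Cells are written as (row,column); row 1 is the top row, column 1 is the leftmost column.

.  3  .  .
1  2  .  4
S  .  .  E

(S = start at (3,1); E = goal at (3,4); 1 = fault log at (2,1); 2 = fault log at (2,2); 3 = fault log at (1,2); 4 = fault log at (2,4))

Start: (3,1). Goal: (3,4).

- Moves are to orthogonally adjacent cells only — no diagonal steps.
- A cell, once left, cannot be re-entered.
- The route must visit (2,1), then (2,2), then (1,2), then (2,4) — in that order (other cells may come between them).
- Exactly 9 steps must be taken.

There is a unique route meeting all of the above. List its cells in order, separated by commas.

(3,1), (2,1), (2,2), (1,2), (1,3), (1,4), (2,4), (2,3), (3,3), (3,4)

The waypoints must appear in the order (2,1), (2,2), (1,2), (2,4), with no cell reused.
Route from (3,1): up 1 to (2,1), right 1 to (2,2), up 1 to (1,2), right 2 to (1,4), down 1 to (2,4), left 1 to (2,3), down 1 to (3,3), right 1 to (3,4) — 9 moves in all.
Check: order respected (1 at step 1, 2 at step 2, 3 at step 3, 4 at step 6); 9 moves as required.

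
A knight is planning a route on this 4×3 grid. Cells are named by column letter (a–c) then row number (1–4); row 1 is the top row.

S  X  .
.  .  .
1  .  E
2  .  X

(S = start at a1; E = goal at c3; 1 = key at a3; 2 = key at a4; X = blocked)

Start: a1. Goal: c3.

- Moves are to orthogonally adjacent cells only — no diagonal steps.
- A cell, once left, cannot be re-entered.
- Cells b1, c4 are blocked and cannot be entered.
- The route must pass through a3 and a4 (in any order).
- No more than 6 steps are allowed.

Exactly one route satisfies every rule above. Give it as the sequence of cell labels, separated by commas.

The 6-move cap with required stops at a3, a4 leaves no slack for detours.
Route from a1: down 3 to a4, right 1 to b4, up 1 to b3, right 1 to c3 — 6 moves in all.
Check: all required cells visited; 6 ≤ 6 moves.

a1, a2, a3, a4, b4, b3, c3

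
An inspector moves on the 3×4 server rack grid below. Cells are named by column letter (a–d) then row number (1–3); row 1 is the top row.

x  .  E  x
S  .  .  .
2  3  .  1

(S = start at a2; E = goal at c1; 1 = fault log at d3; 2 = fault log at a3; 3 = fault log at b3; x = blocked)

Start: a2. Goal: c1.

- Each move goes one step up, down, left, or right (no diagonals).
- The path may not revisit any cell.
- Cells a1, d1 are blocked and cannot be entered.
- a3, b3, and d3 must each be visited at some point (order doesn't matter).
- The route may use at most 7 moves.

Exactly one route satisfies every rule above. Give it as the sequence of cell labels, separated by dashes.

a2 - a3 - b3 - c3 - d3 - d2 - c2 - c1

The 7-move cap with required stops at a3, b3, d3 leaves no slack for detours.
Route from a2: down 1 to a3, right 3 to d3, up 1 to d2, left 1 to c2, up 1 to c1 — 7 moves in all.
Check: all required cells visited; 7 ≤ 7 moves.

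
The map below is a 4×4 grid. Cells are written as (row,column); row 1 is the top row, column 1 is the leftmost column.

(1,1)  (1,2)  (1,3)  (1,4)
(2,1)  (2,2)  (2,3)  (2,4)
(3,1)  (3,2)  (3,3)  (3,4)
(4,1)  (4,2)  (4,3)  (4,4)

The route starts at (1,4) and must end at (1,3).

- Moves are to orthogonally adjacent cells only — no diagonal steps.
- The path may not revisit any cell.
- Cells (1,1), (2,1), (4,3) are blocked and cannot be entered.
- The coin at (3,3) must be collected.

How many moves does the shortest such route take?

5

Any route passes through (3,3) somewhere between (1,4) and (1,3). Summing Manhattan distances along the two legs ((1,4) → (3,3) → (1,3)) gives a lower bound of 3 + 2 = 5 moves.
A route of 5 moves achieves this: (1,4) → (2,4) → (3,4) → (3,3) → (2,3) → (1,3).
Since 5 matches the lower bound, it is optimal.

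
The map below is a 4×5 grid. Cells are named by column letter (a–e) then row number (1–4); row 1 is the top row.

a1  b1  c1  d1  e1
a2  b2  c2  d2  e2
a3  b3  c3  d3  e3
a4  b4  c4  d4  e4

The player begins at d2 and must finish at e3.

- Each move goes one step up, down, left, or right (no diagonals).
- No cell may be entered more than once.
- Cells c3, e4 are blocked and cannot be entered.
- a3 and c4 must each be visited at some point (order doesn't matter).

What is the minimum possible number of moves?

10

Any route passes through a3 and c4 in some order between d2 and e3. Summing Manhattan distances along each leg and taking the cheapest ordering (d2 → a3 → c4 → e3) gives a lower bound of 4 + 3 + 3 = 10 moves.
A route of 10 moves achieves this: d2 → c2 → b2 → b3 → a3 → a4 → b4 → c4 → d4 → d3 → e3.
Since 10 matches the lower bound, it is optimal.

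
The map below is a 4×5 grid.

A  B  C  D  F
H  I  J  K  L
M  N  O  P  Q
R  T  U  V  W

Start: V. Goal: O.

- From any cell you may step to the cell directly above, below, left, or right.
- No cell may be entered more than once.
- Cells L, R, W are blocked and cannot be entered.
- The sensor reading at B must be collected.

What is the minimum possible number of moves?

Any route passes through B somewhere between V and O. Summing Manhattan distances along the two legs (V → B → O) gives a lower bound of 5 + 3 = 8 moves.
A route of 8 moves achieves this: V → P → K → D → C → B → I → N → O.
Since 8 matches the lower bound, it is optimal.

8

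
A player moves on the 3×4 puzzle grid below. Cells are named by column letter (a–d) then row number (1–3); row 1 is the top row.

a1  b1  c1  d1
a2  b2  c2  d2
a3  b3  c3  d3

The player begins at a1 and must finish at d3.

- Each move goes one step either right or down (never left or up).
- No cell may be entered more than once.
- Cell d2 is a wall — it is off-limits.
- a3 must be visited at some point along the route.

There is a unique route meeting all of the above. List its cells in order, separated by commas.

a1, a2, a3, b3, c3, d3

Moves only go right or down, so the column and row indices never decrease.
Route from a1: 2× down (reaching a3), 3× right (reaching d3) — 5 moves in all.
Check: all required cells visited.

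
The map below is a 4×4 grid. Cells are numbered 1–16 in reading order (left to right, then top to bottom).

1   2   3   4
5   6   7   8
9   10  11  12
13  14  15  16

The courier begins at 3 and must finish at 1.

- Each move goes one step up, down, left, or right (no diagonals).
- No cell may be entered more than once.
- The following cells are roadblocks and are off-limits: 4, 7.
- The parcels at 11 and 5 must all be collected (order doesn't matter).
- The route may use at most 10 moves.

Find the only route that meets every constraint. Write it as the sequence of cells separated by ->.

3 -> 2 -> 6 -> 10 -> 11 -> 15 -> 14 -> 13 -> 9 -> 5 -> 1

The 10-move cap with required stops at 11, 5 leaves no slack for detours.
Route from 3: left to 2, 2× down (reaching 10), right to 11, down to 15, 2× left (reaching 13), 3× up (reaching 1) — 10 moves in all.
Check: all required cells visited; 10 ≤ 10 moves.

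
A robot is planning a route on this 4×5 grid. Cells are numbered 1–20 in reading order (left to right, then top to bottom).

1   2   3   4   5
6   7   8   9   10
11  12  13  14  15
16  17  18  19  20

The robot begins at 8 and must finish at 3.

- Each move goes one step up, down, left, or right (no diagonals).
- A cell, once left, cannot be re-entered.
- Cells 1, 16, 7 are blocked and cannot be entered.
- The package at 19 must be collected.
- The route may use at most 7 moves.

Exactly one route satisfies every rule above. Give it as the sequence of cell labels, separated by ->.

Any route must reach 19 and still end at 3 within 7 moves, so the order of the required stops is forced.
Route from 8: 2× down (reaching 18), right to 19, 3× up (reaching 4), left to 3 — 7 moves in all.
Check: all required cells visited; 7 ≤ 7 moves.

8 -> 13 -> 18 -> 19 -> 14 -> 9 -> 4 -> 3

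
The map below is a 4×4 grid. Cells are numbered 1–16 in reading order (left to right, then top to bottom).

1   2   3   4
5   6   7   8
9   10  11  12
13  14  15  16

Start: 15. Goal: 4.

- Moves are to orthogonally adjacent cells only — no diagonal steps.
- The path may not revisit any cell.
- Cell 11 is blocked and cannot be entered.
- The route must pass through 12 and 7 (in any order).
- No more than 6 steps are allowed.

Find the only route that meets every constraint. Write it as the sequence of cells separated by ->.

15 -> 16 -> 12 -> 8 -> 7 -> 3 -> 4

Any route must reach 12 and 7 and still end at 4 within 6 moves, so the order of the required stops is forced.
Route from 15: right to 16, 2× up (reaching 8), left to 7, up to 3, right to 4 — 6 moves in all.
Check: all required cells visited; 6 ≤ 6 moves.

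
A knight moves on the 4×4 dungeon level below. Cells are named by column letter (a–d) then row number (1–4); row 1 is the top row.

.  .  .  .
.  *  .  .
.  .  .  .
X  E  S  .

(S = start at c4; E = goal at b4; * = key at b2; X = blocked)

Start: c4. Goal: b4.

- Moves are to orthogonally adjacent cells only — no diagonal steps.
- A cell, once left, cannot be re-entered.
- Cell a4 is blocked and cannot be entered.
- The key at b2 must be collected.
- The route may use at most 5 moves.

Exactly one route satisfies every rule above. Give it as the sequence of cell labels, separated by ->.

c4 -> c3 -> c2 -> b2 -> b3 -> b4

Any route must reach b2 and still end at b4 within 5 moves, so the order of the required stops is forced.
Route from c4: 2× up (reaching c2), left to b2, 2× down (reaching b4) — 5 moves in all.
Check: all required cells visited; 5 ≤ 5 moves.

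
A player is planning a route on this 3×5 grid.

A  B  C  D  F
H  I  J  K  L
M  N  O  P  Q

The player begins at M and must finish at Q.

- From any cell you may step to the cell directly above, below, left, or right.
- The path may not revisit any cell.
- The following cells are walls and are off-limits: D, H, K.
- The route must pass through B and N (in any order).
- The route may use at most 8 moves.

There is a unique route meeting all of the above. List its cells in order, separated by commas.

The budget equals the shortest possible length, so every move has to be on a shortest route through the required cells.
Route from M: right 1 to N, up 2 to B, right 1 to C, down 2 to O, right 2 to Q — 8 moves in all.
Check: all required cells visited; 8 ≤ 8 moves.

M, N, I, B, C, J, O, P, Q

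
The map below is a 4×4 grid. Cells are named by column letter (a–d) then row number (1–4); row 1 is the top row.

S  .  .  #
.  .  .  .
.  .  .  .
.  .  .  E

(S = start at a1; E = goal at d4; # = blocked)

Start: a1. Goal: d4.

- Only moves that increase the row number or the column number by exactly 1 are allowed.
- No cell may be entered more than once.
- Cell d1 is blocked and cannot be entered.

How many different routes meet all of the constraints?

19

A right/down-only route from a1 to d4 makes exactly 3 down-moves and 3 right-moves in some order.
With no other constraints that would be C(6,3) = 20 routes.
Subtract routes through each blocked cell (inclusion–exclusion for overlaps): − through d1: 1 → 19.
That gives 19 routes.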